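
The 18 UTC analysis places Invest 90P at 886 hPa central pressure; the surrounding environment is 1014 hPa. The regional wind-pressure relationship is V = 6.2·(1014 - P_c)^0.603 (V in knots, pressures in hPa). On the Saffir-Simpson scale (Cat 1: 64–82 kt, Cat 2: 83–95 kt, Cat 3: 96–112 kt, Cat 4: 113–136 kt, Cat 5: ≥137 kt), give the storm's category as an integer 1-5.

ΔP = 1014 − 886 = 128 hPa.
V ≈ 6.2 × 128^0.603 = 6.2 × 18.65 ≈ 116 kt.
116 kt falls in the Category 4 band.

4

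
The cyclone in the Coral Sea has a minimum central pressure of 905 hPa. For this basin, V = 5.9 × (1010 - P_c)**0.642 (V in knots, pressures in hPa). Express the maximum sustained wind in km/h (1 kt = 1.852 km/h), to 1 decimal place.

216.8 km/h

ΔP = 1010 − 905 = 105 hPa.
V ≈ 5.9 × 105^0.642 = 5.9 × 19.843 ≈ 117.073 kt.
117.073 × 1.852 ≈ 216.82 km/h → 216.8 km/h.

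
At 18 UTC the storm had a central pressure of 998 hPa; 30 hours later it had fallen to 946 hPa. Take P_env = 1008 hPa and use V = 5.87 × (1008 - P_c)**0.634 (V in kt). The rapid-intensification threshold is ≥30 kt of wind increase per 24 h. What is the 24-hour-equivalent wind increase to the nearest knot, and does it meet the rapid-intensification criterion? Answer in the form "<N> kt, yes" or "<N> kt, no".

V₁: ΔP = 10, V ≈ 5.87 × 10^0.634 ≈ 25.27 kt.
V₂: ΔP = 62, V ≈ 5.87 × 62^0.634 ≈ 80.36 kt.
ΔV over 30 h = 55.09 kt → 24 h equivalent = 55.09 × 24/30 ≈ 44.07 kt.
44 kt ≥ 30 kt ⇒ rapid intensification.

44 kt, yes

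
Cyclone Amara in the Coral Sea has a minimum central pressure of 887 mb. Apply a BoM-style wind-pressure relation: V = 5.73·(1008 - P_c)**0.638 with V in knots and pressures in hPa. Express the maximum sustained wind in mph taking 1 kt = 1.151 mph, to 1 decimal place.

140.6 mph

ΔP = 1008 − 887 = 121 mb.
V ≈ 5.73 × 121^0.638 = 5.73 × 21.321 ≈ 122.172 kt.
122.172 × 1.151 ≈ 140.62 mph → 140.6 mph.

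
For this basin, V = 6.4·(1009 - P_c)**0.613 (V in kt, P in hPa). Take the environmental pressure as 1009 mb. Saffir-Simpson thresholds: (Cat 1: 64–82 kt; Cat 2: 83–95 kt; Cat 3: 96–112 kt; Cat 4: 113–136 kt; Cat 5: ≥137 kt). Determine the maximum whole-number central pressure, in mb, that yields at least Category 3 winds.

926 mb

Category 3 begins at V = 96 kt.
Required ΔP = (96/6.4)^(1/0.613) = 15.000^1.631 ≈ 82.91 mb.
P_c ≤ 1009 − 82.91 = 926.09, so the highest integer P_c is 926 mb.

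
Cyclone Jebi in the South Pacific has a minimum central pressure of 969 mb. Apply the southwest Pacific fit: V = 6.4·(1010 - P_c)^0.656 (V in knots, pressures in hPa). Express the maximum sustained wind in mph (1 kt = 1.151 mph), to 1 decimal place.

84.2 mph

ΔP = 1010 − 969 = 41 mb.
V ≈ 6.4 × 41^0.656 = 6.4 × 11.428 ≈ 73.142 kt.
73.142 × 1.151 ≈ 84.19 mph → 84.2 mph.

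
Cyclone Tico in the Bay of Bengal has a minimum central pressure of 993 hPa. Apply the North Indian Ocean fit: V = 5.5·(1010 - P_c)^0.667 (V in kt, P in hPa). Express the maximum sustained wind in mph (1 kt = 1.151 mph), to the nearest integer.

42 mph

ΔP = 1010 − 993 = 17 hPa.
V ≈ 5.5 × 17^0.667 = 5.5 × 6.618 ≈ 36.398 kt.
36.398 × 1.151 ≈ 41.89 mph → 42 mph.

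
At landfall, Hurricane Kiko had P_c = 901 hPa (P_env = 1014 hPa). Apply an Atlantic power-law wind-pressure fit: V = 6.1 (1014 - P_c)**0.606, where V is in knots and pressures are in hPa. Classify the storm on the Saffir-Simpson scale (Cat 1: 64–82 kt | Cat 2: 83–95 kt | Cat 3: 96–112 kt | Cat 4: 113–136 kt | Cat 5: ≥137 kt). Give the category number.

ΔP = 1014 − 901 = 113 hPa.
V ≈ 6.1 × 113^0.606 = 6.1 × 17.55 ≈ 107 kt.
107 kt falls in the Category 3 band.

3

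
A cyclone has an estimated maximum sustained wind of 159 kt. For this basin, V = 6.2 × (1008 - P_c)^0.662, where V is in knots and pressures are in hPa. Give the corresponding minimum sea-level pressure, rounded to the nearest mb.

874 mb

ΔP = (V / 6.2)^(1/0.662) = (159/6.2)^1.511.
159/6.2 = 25.645; 25.645^1.511 ≈ 134.40 mb.
P_c = 1008 − 134.40 = 873.60 ≈ 874 mb.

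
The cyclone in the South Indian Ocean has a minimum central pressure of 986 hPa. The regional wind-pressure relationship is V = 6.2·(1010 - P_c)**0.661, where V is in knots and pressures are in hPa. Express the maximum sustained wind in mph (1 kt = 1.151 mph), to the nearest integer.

58 mph

ΔP = 1010 − 986 = 24 hPa.
V ≈ 6.2 × 24^0.661 = 6.2 × 8.172 ≈ 50.665 kt.
50.665 × 1.151 ≈ 58.32 mph → 58 mph.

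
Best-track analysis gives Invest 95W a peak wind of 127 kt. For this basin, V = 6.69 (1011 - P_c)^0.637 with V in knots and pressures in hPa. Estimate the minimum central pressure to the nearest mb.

909 mb

ΔP = (V / 6.69)^(1/0.637) = (127/6.69)^1.570.
127/6.69 = 18.984; 18.984^1.570 ≈ 101.59 mb.
P_c = 1011 − 101.59 = 909.41 ≈ 909 mb.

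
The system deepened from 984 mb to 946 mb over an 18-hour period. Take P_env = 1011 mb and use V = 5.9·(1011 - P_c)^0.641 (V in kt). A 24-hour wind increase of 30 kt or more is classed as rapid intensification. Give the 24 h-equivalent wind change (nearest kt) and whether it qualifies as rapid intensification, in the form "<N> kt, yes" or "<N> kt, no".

V₁: ΔP = 27, V ≈ 5.9 × 27^0.641 ≈ 48.79 kt.
V₂: ΔP = 65, V ≈ 5.9 × 65^0.641 ≈ 85.69 kt.
ΔV over 18 h = 36.90 kt → 24 h equivalent = 36.90 × 24/18 ≈ 49.20 kt.
49 kt ≥ 30 kt ⇒ rapid intensification.

49 kt, yes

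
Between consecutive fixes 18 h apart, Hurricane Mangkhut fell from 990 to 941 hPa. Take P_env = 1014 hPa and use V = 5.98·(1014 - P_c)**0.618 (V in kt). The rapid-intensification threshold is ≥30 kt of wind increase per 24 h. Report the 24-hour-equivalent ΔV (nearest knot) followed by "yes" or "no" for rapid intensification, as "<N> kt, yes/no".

V₁: ΔP = 24, V ≈ 5.98 × 24^0.618 ≈ 42.63 kt.
V₂: ΔP = 73, V ≈ 5.98 × 73^0.618 ≈ 84.77 kt.
ΔV over 18 h = 42.14 kt → 24 h equivalent = 42.14 × 24/18 ≈ 56.19 kt.
56 kt ≥ 30 kt ⇒ rapid intensification.

56 kt, yes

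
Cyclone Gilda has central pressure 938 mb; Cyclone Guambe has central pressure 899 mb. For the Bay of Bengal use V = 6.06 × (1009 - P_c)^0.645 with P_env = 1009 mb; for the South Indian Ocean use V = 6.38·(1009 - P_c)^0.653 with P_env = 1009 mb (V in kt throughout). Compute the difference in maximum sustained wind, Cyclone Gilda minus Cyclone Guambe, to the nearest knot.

-43 kt

Cyclone Gilda: ΔP = 71; V ≈ 6.06 × 71^0.645 ≈ 94.74 kt.
Cyclone Guambe: ΔP = 110; V ≈ 6.38 × 110^0.653 ≈ 137.36 kt.
Difference ≈ 94.74 − 137.36 = -42.62 → -43 kt.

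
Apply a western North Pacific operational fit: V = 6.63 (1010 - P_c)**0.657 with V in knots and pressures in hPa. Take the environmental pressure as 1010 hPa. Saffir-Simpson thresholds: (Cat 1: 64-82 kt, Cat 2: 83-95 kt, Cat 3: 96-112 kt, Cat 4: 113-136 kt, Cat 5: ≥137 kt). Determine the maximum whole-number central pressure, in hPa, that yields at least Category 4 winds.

935 hPa

Category 4 begins at V = 113 kt.
Required ΔP = (113/6.63)^(1/0.657) = 17.044^1.522 ≈ 74.91 hPa.
P_c ≤ 1010 − 74.91 = 935.09, so the highest integer P_c is 935 hPa.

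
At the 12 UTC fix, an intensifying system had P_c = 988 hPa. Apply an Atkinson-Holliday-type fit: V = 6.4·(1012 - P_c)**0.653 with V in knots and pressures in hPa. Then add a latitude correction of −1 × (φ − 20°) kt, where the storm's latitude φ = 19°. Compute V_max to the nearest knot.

52 kt

ΔP = 1012 − 988 = 24 hPa.
24^0.653 ≈ 7.967.
V ≈ 6.4 × 7.967 ≈ 51.0 kt.
Latitude correction: −1 × (19 − 20) = 1 kt.
Corrected V ≈ 52 kt → 52 kt.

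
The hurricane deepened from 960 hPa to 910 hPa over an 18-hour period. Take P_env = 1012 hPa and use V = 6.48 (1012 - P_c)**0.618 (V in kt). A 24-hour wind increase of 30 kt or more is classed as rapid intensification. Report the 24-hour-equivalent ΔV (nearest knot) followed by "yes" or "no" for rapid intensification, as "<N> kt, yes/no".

V₁: ΔP = 52, V ≈ 6.48 × 52^0.618 ≈ 74.48 kt.
V₂: ΔP = 102, V ≈ 6.48 × 102^0.618 ≈ 112.95 kt.
ΔV over 18 h = 38.47 kt → 24 h equivalent = 38.47 × 24/18 ≈ 51.29 kt.
51 kt ≥ 30 kt ⇒ rapid intensification.

51 kt, yes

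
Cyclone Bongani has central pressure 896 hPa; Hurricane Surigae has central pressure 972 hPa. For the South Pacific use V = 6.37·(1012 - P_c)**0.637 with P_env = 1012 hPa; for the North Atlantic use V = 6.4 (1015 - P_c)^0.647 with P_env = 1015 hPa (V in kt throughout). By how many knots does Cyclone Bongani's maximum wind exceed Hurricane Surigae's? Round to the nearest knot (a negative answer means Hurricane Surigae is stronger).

59 kt

Cyclone Bongani: ΔP = 116; V ≈ 6.37 × 116^0.637 ≈ 131.58 kt.
Hurricane Surigae: ΔP = 43; V ≈ 6.4 × 43^0.647 ≈ 72.95 kt.
Difference ≈ 131.58 − 72.95 = 58.63 → 59 kt.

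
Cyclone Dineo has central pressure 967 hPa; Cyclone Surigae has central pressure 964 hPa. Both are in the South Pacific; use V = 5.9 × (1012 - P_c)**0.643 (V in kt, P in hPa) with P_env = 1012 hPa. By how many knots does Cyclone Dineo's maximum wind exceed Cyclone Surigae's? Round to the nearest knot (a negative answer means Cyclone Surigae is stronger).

Cyclone Dineo: ΔP = 45; V ≈ 5.9 × 45^0.643 ≈ 68.21 kt.
Cyclone Surigae: ΔP = 48; V ≈ 5.9 × 48^0.643 ≈ 71.10 kt.
Difference ≈ 68.21 − 71.10 = -2.89 → -3 kt.

-3 kt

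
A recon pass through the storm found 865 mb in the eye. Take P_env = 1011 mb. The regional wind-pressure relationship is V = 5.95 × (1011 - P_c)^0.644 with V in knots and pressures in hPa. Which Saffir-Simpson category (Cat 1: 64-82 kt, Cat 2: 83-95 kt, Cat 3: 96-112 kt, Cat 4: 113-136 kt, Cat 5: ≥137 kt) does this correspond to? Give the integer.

ΔP = 1011 − 865 = 146 mb.
V ≈ 5.95 × 146^0.644 = 5.95 × 24.77 ≈ 147 kt.
147 kt falls in the Category 5 band.

5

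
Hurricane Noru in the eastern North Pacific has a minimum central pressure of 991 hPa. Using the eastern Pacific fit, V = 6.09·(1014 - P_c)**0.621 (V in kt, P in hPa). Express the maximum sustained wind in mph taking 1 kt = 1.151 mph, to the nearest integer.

ΔP = 1014 − 991 = 23 hPa.
V ≈ 6.09 × 23^0.621 = 6.09 × 7.009 ≈ 42.683 kt.
42.683 × 1.151 ≈ 49.13 mph → 49 mph.

49 mph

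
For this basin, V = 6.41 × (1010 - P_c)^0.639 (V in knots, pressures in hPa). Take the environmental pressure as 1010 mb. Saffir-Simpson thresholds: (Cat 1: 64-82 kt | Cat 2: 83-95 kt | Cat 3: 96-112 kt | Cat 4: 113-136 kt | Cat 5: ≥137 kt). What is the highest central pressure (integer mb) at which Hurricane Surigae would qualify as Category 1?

Category 1 begins at V = 64 kt.
Required ΔP = (64/6.41)^(1/0.639) = 9.984^1.565 ≈ 36.63 mb.
P_c ≤ 1010 − 36.63 = 973.37, so the highest integer P_c is 973 mb.

973 mb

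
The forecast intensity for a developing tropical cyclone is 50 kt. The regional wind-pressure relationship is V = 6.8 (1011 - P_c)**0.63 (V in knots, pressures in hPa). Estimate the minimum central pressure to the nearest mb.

ΔP = (V / 6.8)^(1/0.63) = (50/6.8)^1.587.
50/6.8 = 7.353; 7.353^1.587 ≈ 23.73 mb.
P_c = 1011 − 23.73 = 987.27 ≈ 987 mb.

987 mb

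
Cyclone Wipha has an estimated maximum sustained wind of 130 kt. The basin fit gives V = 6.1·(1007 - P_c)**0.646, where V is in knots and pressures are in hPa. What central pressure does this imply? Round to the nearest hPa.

ΔP = (V / 6.1)^(1/0.646) = (130/6.1)^1.548.
130/6.1 = 21.311; 21.311^1.548 ≈ 113.94 hPa.
P_c = 1007 − 113.94 = 893.06 ≈ 893 hPa.

893 hPa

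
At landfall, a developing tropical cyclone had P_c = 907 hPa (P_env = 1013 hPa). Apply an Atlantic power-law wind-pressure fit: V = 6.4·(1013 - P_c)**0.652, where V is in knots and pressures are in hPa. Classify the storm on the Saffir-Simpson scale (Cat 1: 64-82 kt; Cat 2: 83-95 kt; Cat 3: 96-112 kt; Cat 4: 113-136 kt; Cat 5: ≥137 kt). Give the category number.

ΔP = 1013 − 907 = 106 hPa.
V ≈ 6.4 × 106^0.652 = 6.4 × 20.92 ≈ 134 kt.
134 kt falls in the Category 4 band.

4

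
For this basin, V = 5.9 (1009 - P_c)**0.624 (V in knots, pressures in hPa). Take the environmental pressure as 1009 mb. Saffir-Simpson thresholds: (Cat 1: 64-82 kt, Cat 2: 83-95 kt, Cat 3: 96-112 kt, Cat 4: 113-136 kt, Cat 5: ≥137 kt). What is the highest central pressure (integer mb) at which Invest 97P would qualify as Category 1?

963 mb

Category 1 begins at V = 64 kt.
Required ΔP = (64/5.9)^(1/0.624) = 10.847^1.603 ≈ 45.62 mb.
P_c ≤ 1009 − 45.62 = 963.38, so the highest integer P_c is 963 mb.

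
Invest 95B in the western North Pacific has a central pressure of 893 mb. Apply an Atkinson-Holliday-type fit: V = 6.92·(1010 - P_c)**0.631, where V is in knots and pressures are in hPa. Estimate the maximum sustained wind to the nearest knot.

ΔP = 1010 − 893 = 117 mb.
117^0.631 ≈ 20.185.
V ≈ 6.92 × 20.185 ≈ 139.7 kt.

140 kt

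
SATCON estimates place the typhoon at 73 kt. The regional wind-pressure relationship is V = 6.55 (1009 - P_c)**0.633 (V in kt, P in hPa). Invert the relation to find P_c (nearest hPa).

ΔP = (V / 6.55)^(1/0.633) = (73/6.55)^1.580.
73/6.55 = 11.145; 11.145^1.580 ≈ 45.10 hPa.
P_c = 1009 − 45.10 = 963.90 ≈ 964 hPa.

964 hPa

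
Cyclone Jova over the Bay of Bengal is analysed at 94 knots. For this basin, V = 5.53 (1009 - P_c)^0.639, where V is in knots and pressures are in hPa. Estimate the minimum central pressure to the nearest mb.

925 mb

ΔP = (V / 5.53)^(1/0.639) = (94/5.53)^1.565.
94/5.53 = 16.998; 16.998^1.565 ≈ 84.24 mb.
P_c = 1009 − 84.24 = 924.76 ≈ 925 mb.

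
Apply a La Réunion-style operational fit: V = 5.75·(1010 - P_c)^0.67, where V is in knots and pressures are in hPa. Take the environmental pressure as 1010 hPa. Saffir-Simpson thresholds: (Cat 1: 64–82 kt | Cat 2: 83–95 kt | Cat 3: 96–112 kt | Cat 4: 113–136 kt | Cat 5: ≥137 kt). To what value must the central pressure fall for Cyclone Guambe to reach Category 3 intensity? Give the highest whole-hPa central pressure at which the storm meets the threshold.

Category 3 begins at V = 96 kt.
Required ΔP = (96/5.75)^(1/0.67) = 16.696^1.493 ≈ 66.80 hPa.
P_c ≤ 1010 − 66.80 = 943.20, so the highest integer P_c is 943 hPa.

943 hPa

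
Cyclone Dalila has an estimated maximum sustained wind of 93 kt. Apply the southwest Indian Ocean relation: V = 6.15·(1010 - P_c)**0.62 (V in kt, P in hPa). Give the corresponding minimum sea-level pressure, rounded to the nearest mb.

930 mb

ΔP = (V / 6.15)^(1/0.62) = (93/6.15)^1.613.
93/6.15 = 15.122; 15.122^1.613 ≈ 79.91 mb.
P_c = 1010 − 79.91 = 930.09 ≈ 930 mb.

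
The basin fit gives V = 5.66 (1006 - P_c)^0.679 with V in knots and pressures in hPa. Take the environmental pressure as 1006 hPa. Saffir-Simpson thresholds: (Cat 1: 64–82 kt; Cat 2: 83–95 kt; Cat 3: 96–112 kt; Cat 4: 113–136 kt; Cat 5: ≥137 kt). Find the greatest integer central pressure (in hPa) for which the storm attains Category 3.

Category 3 begins at V = 96 kt.
Required ΔP = (96/5.66)^(1/0.679) = 16.961^1.473 ≈ 64.67 hPa.
P_c ≤ 1006 − 64.67 = 941.33, so the highest integer P_c is 941 hPa.

941 hPa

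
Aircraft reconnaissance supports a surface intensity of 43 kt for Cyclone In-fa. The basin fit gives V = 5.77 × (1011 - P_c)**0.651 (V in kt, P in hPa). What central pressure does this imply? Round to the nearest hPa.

ΔP = (V / 5.77)^(1/0.651) = (43/5.77)^1.536.
43/5.77 = 7.452; 7.452^1.536 ≈ 21.87 hPa.
P_c = 1011 − 21.87 = 989.13 ≈ 989 hPa.

989 hPa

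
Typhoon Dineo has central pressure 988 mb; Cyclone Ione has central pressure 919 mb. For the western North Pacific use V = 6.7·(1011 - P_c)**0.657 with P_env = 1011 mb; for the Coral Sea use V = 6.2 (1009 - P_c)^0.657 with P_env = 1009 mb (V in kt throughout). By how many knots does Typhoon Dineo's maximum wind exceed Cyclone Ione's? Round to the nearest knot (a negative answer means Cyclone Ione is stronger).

-67 kt

Typhoon Dineo: ΔP = 23; V ≈ 6.7 × 23^0.657 ≈ 52.57 kt.
Cyclone Ione: ΔP = 90; V ≈ 6.2 × 90^0.657 ≈ 119.21 kt.
Difference ≈ 52.57 − 119.21 = -66.64 → -67 kt.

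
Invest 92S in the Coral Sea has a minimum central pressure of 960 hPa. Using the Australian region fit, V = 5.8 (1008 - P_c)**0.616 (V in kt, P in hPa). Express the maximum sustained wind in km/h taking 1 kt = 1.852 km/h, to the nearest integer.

ΔP = 1008 − 960 = 48 hPa.
V ≈ 5.8 × 48^0.616 = 5.8 × 10.855 ≈ 62.961 kt.
62.961 × 1.852 ≈ 116.60 km/h → 117 km/h.

117 km/h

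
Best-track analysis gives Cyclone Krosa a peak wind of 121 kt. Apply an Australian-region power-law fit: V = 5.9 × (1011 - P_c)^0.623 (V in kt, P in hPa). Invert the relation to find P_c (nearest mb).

ΔP = (V / 5.9)^(1/0.623) = (121/5.9)^1.605.
121/5.9 = 20.508; 20.508^1.605 ≈ 127.59 mb.
P_c = 1011 − 127.59 = 883.41 ≈ 883 mb.

883 mb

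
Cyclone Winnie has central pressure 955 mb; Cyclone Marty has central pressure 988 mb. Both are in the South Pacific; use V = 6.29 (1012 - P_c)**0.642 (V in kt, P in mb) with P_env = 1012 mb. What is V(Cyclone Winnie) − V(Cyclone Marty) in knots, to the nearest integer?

36 kt

Cyclone Winnie: ΔP = 57; V ≈ 6.29 × 57^0.642 ≈ 84.32 kt.
Cyclone Marty: ΔP = 24; V ≈ 6.29 × 24^0.642 ≈ 48.39 kt.
Difference ≈ 84.32 − 48.39 = 35.93 → 36 kt.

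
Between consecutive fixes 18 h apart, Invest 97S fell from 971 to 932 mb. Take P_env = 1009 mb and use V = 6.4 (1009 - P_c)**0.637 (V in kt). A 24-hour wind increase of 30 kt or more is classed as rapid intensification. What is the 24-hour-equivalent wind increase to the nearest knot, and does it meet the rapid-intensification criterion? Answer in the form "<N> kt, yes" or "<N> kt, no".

49 kt, yes

V₁: ΔP = 38, V ≈ 6.4 × 38^0.637 ≈ 64.94 kt.
V₂: ΔP = 77, V ≈ 6.4 × 77^0.637 ≈ 101.83 kt.
ΔV over 18 h = 36.89 kt → 24 h equivalent = 36.89 × 24/18 ≈ 49.19 kt.
49 kt ≥ 30 kt ⇒ rapid intensification.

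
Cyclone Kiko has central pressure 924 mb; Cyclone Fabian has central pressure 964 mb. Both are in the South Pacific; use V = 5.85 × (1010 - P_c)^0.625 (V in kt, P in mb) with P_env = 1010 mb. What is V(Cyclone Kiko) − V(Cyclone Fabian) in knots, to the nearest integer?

Cyclone Kiko: ΔP = 86; V ≈ 5.85 × 86^0.625 ≈ 94.67 kt.
Cyclone Fabian: ΔP = 46; V ≈ 5.85 × 46^0.625 ≈ 64.03 kt.
Difference ≈ 94.67 − 64.03 = 30.64 → 31 kt.

31 kt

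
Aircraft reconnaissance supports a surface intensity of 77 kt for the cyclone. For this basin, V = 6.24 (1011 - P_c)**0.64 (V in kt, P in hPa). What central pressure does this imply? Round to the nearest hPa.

960 hPa

ΔP = (V / 6.24)^(1/0.64) = (77/6.24)^1.562.
77/6.24 = 12.340; 12.340^1.562 ≈ 50.72 hPa.
P_c = 1011 − 50.72 = 960.28 ≈ 960 hPa.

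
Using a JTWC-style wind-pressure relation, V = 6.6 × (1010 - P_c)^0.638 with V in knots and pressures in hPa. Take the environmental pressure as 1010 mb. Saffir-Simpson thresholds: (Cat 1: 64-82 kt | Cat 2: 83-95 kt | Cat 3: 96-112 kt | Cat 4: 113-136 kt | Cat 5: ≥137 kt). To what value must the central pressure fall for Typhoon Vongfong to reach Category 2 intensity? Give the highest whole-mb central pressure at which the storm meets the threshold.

Category 2 begins at V = 83 kt.
Required ΔP = (83/6.6)^(1/0.638) = 12.576^1.567 ≈ 52.89 mb.
P_c ≤ 1010 − 52.89 = 957.11, so the highest integer P_c is 957 mb.

957 mb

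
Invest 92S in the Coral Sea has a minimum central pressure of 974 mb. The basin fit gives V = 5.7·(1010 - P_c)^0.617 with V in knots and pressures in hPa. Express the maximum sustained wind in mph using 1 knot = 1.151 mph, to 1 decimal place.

59.9 mph

ΔP = 1010 − 974 = 36 mb.
V ≈ 5.7 × 36^0.617 = 5.7 × 9.125 ≈ 52.013 kt.
52.013 × 1.151 ≈ 59.87 mph → 59.9 mph.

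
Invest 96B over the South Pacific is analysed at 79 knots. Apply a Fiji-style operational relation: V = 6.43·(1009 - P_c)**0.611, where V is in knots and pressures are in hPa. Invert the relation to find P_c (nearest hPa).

ΔP = (V / 6.43)^(1/0.611) = (79/6.43)^1.637.
79/6.43 = 12.286; 12.286^1.637 ≈ 60.67 hPa.
P_c = 1009 − 60.67 = 948.33 ≈ 948 hPa.

948 hPa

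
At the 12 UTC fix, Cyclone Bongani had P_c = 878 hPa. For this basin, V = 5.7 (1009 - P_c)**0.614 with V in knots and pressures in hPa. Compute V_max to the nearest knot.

114 kt

ΔP = 1009 − 878 = 131 hPa.
131^0.614 ≈ 19.953.
V ≈ 5.7 × 19.953 ≈ 113.7 kt.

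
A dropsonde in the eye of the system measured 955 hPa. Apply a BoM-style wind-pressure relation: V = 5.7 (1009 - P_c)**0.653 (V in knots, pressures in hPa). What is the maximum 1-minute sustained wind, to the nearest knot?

ΔP = 1009 − 955 = 54 hPa.
54^0.653 ≈ 13.529.
V ≈ 5.7 × 13.529 ≈ 77.1 kt.

77 kt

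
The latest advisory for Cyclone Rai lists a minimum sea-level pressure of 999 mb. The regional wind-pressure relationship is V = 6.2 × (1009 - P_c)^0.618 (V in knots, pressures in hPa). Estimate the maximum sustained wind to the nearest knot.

26 kt

ΔP = 1009 − 999 = 10 mb.
10^0.618 ≈ 4.150.
V ≈ 6.2 × 4.150 ≈ 25.7 kt.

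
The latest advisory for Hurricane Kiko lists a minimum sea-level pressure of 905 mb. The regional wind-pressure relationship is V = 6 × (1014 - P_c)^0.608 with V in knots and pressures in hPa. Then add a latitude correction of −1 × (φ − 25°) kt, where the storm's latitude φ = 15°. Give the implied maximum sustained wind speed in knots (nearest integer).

ΔP = 1014 − 905 = 109 mb.
109^0.608 ≈ 17.328.
V ≈ 6 × 17.328 ≈ 104.0 kt.
Latitude correction: −1 × (15 − 25) = 10 kt.
Corrected V ≈ 114 kt → 114 kt.

114 kt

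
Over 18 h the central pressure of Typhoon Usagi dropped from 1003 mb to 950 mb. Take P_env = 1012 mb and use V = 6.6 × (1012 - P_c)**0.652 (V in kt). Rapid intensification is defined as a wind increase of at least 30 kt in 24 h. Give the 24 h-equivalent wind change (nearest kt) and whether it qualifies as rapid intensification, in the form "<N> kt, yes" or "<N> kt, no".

V₁: ΔP = 9, V ≈ 6.6 × 9^0.652 ≈ 27.65 kt.
V₂: ΔP = 62, V ≈ 6.6 × 62^0.652 ≈ 97.32 kt.
ΔV over 18 h = 69.67 kt → 24 h equivalent = 69.67 × 24/18 ≈ 92.89 kt.
93 kt ≥ 30 kt ⇒ rapid intensification.

93 kt, yes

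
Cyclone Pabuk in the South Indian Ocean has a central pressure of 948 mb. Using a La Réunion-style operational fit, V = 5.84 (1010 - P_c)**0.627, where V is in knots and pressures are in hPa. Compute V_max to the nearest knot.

78 kt

ΔP = 1010 − 948 = 62 mb.
62^0.627 ≈ 13.299.
V ≈ 5.84 × 13.299 ≈ 77.7 kt.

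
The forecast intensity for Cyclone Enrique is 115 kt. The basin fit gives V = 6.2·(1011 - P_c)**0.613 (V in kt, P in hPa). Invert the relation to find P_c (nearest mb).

894 mb

ΔP = (V / 6.2)^(1/0.613) = (115/6.2)^1.631.
115/6.2 = 18.548; 18.548^1.631 ≈ 117.22 mb.
P_c = 1011 − 117.22 = 893.78 ≈ 894 mb.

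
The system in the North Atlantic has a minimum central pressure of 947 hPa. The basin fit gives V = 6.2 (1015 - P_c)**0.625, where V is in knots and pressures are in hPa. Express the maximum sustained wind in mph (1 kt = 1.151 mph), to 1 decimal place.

ΔP = 1015 − 947 = 68 hPa.
V ≈ 6.2 × 68^0.625 = 6.2 × 13.974 ≈ 86.638 kt.
86.638 × 1.151 ≈ 99.72 mph → 99.7 mph.

99.7 mph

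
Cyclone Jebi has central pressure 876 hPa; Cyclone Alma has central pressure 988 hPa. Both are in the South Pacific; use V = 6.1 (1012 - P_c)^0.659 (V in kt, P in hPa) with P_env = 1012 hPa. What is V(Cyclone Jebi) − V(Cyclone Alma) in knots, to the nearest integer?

Cyclone Jebi: ΔP = 136; V ≈ 6.1 × 136^0.659 ≈ 155.36 kt.
Cyclone Alma: ΔP = 24; V ≈ 6.1 × 24^0.659 ≈ 49.53 kt.
Difference ≈ 155.36 − 49.53 = 105.83 → 106 kt.

106 kt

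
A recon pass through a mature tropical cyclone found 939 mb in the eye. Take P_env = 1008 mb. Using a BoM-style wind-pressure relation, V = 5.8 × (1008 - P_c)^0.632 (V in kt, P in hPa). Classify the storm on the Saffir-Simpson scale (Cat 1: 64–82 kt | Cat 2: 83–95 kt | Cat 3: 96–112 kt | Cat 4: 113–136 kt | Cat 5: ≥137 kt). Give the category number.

ΔP = 1008 − 939 = 69 mb.
V ≈ 5.8 × 69^0.632 = 5.8 × 14.53 ≈ 84 kt.
84 kt falls in the Category 2 band.

2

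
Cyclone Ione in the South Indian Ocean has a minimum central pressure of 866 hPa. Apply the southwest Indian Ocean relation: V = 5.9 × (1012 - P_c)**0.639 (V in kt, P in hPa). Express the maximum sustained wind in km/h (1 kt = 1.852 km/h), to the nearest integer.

ΔP = 1012 − 866 = 146 hPa.
V ≈ 5.9 × 146^0.639 = 5.9 × 24.156 ≈ 142.519 kt.
142.519 × 1.852 ≈ 263.95 km/h → 264 km/h.

264 km/h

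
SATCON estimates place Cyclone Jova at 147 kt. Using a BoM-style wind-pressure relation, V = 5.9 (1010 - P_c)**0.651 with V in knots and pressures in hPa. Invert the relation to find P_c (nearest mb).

ΔP = (V / 5.9)^(1/0.651) = (147/5.9)^1.536.
147/5.9 = 24.915; 24.915^1.536 ≈ 139.67 mb.
P_c = 1010 − 139.67 = 870.33 ≈ 870 mb.

870 mb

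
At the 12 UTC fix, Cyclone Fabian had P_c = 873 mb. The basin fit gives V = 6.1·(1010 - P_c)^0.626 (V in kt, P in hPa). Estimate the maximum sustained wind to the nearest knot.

ΔP = 1010 − 873 = 137 mb.
137^0.626 ≈ 21.756.
V ≈ 6.1 × 21.756 ≈ 132.7 kt.

133 kt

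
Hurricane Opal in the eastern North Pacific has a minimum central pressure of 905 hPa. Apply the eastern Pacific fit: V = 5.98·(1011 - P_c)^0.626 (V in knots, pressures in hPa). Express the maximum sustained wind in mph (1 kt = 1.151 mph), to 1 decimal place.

ΔP = 1011 − 905 = 106 hPa.
V ≈ 5.98 × 106^0.626 = 5.98 × 18.529 ≈ 110.801 kt.
110.801 × 1.151 ≈ 127.53 mph → 127.5 mph.

127.5 mph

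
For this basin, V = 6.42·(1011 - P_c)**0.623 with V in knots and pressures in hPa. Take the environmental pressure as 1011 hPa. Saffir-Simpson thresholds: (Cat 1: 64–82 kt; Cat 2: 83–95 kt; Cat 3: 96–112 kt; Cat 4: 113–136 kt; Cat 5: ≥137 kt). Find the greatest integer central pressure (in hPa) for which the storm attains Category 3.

Category 3 begins at V = 96 kt.
Required ΔP = (96/6.42)^(1/0.623) = 14.953^1.605 ≈ 76.84 hPa.
P_c ≤ 1011 − 76.84 = 934.16, so the highest integer P_c is 934 hPa.

934 hPa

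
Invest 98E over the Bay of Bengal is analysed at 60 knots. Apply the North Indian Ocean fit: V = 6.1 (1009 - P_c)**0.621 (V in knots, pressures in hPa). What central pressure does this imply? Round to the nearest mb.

969 mb

ΔP = (V / 6.1)^(1/0.621) = (60/6.1)^1.610.
60/6.1 = 9.836; 9.836^1.610 ≈ 39.70 mb.
P_c = 1009 − 39.70 = 969.30 ≈ 969 mb.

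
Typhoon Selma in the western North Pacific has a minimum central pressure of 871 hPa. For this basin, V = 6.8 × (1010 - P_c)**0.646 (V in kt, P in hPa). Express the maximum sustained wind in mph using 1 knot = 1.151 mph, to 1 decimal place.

ΔP = 1010 − 871 = 139 hPa.
V ≈ 6.8 × 139^0.646 = 6.8 × 24.232 ≈ 164.777 kt.
164.777 × 1.151 ≈ 189.66 mph → 189.7 mph.

189.7 mph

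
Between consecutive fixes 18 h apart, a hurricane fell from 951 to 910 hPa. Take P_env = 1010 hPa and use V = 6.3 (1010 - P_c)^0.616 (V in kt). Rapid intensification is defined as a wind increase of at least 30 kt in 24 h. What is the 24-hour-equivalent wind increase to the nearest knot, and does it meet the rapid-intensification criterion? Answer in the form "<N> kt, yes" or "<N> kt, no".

V₁: ΔP = 59, V ≈ 6.3 × 59^0.616 ≈ 77.66 kt.
V₂: ΔP = 100, V ≈ 6.3 × 100^0.616 ≈ 107.48 kt.
ΔV over 18 h = 29.82 kt → 24 h equivalent = 29.82 × 24/18 ≈ 39.76 kt.
40 kt ≥ 30 kt ⇒ rapid intensification.

40 kt, yes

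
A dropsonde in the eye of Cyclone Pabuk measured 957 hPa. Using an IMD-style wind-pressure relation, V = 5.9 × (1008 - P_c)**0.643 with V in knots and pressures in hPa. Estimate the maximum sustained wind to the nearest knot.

74 kt

ΔP = 1008 − 957 = 51 hPa.
51^0.643 ≈ 12.530.
V ≈ 5.9 × 12.530 ≈ 73.9 kt.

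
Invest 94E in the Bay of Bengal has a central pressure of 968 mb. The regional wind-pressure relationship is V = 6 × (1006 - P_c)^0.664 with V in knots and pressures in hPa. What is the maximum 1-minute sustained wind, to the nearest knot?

ΔP = 1006 − 968 = 38 mb.
38^0.664 ≈ 11.194.
V ≈ 6 × 11.194 ≈ 67.2 kt.

67 kt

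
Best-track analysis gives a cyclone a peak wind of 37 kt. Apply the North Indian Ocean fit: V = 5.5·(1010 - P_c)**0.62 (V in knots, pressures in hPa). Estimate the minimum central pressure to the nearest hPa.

988 hPa

ΔP = (V / 5.5)^(1/0.62) = (37/5.5)^1.613.
37/5.5 = 6.727; 6.727^1.613 ≈ 21.64 hPa.
P_c = 1010 − 21.64 = 988.36 ≈ 988 hPa.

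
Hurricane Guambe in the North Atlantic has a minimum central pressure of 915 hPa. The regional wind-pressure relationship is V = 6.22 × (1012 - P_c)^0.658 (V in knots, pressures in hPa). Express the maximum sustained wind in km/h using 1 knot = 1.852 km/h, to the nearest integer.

ΔP = 1012 − 915 = 97 hPa.
V ≈ 6.22 × 97^0.658 = 6.22 × 20.291 ≈ 126.208 kt.
126.208 × 1.852 ≈ 233.74 km/h → 234 km/h.

234 km/h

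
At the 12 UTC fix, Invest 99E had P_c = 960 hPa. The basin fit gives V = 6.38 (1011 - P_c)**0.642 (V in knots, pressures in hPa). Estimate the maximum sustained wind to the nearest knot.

ΔP = 1011 − 960 = 51 hPa.
51^0.642 ≈ 12.481.
V ≈ 6.38 × 12.481 ≈ 79.6 kt.

80 kt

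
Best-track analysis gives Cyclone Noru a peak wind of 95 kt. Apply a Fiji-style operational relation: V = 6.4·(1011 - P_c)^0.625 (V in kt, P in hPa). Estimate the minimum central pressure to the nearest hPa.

936 hPa

ΔP = (V / 6.4)^(1/0.625) = (95/6.4)^1.600.
95/6.4 = 14.844; 14.844^1.600 ≈ 74.90 hPa.
P_c = 1011 − 74.90 = 936.10 ≈ 936 hPa.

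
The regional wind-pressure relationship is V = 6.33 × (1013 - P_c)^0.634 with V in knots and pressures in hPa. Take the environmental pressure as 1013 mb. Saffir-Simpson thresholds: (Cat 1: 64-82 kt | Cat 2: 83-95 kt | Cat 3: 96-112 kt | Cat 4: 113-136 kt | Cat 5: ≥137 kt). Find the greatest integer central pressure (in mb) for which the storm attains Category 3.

940 mb

Category 3 begins at V = 96 kt.
Required ΔP = (96/6.33)^(1/0.634) = 15.166^1.577 ≈ 72.87 mb.
P_c ≤ 1013 − 72.87 = 940.13, so the highest integer P_c is 940 mb.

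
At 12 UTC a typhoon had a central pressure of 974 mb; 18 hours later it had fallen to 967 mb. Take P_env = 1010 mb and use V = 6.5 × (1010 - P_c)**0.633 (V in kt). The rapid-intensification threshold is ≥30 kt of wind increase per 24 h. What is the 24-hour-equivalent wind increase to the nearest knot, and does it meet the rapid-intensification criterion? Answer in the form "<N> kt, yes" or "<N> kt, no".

V₁: ΔP = 36, V ≈ 6.5 × 36^0.633 ≈ 62.81 kt.
V₂: ΔP = 43, V ≈ 6.5 × 43^0.633 ≈ 70.29 kt.
ΔV over 18 h = 7.48 kt → 24 h equivalent = 7.48 × 24/18 ≈ 9.97 kt.
10 kt < 30 kt ⇒ not rapid intensification.

10 kt, no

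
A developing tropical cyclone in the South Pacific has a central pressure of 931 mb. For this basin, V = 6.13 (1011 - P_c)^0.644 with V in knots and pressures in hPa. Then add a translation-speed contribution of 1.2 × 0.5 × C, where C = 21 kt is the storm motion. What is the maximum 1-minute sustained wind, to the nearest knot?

ΔP = 1011 − 931 = 80 mb.
80^0.644 ≈ 16.811.
V ≈ 6.13 × 16.811 ≈ 103.1 kt.
Translation term: 1.2 × 0.5 × 21 = 12.6 kt.
Corrected V ≈ 115.7 kt → 116 kt.

116 kt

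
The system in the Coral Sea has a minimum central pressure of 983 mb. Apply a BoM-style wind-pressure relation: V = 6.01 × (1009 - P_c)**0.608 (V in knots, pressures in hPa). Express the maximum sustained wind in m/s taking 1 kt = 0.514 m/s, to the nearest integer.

ΔP = 1009 − 983 = 26 mb.
V ≈ 6.01 × 26^0.608 = 6.01 × 7.249 ≈ 43.569 kt.
43.569 × 0.514 ≈ 22.39 m/s → 22 m/s.

22 m/s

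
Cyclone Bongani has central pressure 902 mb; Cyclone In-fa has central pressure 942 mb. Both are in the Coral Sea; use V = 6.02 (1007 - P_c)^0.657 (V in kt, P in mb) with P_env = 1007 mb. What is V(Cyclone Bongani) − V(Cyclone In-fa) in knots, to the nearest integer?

Cyclone Bongani: ΔP = 105; V ≈ 6.02 × 105^0.657 ≈ 128.09 kt.
Cyclone In-fa: ΔP = 65; V ≈ 6.02 × 65^0.657 ≈ 93.47 kt.
Difference ≈ 128.09 − 93.47 = 34.62 → 35 kt.

35 kt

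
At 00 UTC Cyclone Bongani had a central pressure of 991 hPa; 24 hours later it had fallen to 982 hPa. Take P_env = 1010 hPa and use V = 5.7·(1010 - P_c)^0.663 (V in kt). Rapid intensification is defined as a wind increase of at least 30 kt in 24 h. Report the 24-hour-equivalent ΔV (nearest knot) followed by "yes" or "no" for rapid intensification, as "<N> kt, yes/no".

V₁: ΔP = 19, V ≈ 5.7 × 19^0.663 ≈ 40.15 kt.
V₂: ΔP = 28, V ≈ 5.7 × 28^0.663 ≈ 51.92 kt.
ΔV over 24 h = 11.77 kt → 24 h equivalent = 11.77 × 24/24 ≈ 11.77 kt.
12 kt < 30 kt ⇒ not rapid intensification.

12 kt, no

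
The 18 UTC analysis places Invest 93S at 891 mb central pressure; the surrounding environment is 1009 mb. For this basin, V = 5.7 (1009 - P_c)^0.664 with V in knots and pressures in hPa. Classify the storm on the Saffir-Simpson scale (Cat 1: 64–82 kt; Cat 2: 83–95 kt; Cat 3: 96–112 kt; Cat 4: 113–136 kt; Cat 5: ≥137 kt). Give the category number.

ΔP = 1009 − 891 = 118 mb.
V ≈ 5.7 × 118^0.664 = 5.7 × 23.75 ≈ 135 kt.
135 kt falls in the Category 4 band.

4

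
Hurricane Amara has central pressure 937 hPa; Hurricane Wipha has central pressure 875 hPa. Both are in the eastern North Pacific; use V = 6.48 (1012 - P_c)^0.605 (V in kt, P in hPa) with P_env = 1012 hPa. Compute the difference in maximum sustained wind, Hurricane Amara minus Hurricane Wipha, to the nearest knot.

Hurricane Amara: ΔP = 75; V ≈ 6.48 × 75^0.605 ≈ 88.31 kt.
Hurricane Wipha: ΔP = 137; V ≈ 6.48 × 137^0.605 ≈ 127.14 kt.
Difference ≈ 88.31 − 127.14 = -38.83 → -39 kt.

-39 kt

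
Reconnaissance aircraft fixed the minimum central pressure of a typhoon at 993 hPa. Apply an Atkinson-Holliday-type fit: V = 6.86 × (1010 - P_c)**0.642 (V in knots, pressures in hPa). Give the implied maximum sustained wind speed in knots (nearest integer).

42 kt

ΔP = 1010 − 993 = 17 hPa.
17^0.642 ≈ 6.165.
V ≈ 6.86 × 6.165 ≈ 42.3 kt.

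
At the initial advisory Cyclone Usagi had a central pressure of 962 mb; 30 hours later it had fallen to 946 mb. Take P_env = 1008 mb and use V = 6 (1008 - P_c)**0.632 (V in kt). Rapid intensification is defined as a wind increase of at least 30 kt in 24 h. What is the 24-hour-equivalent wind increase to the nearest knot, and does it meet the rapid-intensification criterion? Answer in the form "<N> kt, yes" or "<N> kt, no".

V₁: ΔP = 46, V ≈ 6 × 46^0.632 ≈ 67.46 kt.
V₂: ΔP = 62, V ≈ 6 × 62^0.632 ≈ 81.46 kt.
ΔV over 30 h = 14.00 kt → 24 h equivalent = 14.00 × 24/30 ≈ 11.20 kt.
11 kt < 30 kt ⇒ not rapid intensification.

11 kt, no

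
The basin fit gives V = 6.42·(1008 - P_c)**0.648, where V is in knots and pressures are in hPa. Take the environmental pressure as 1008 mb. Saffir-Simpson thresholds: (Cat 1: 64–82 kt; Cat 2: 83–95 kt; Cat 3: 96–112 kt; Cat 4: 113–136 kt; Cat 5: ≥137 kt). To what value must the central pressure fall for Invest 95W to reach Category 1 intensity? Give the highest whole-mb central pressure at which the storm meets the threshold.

973 mb

Category 1 begins at V = 64 kt.
Required ΔP = (64/6.42)^(1/0.648) = 9.969^1.543 ≈ 34.76 mb.
P_c ≤ 1008 − 34.76 = 973.24, so the highest integer P_c is 973 mb.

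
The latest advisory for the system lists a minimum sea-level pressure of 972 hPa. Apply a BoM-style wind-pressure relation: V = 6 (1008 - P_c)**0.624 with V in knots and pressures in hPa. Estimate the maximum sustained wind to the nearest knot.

56 kt

ΔP = 1008 − 972 = 36 hPa.
36^0.624 ≈ 9.357.
V ≈ 6 × 9.357 ≈ 56.1 kt.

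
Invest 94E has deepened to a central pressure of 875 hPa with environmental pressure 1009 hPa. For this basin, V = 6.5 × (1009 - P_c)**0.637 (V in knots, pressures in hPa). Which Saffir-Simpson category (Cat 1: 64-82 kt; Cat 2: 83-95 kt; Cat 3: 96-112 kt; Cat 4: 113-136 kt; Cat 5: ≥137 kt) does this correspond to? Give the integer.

5

ΔP = 1009 − 875 = 134 hPa.
V ≈ 6.5 × 134^0.637 = 6.5 × 22.64 ≈ 147 kt.
147 kt falls in the Category 5 band.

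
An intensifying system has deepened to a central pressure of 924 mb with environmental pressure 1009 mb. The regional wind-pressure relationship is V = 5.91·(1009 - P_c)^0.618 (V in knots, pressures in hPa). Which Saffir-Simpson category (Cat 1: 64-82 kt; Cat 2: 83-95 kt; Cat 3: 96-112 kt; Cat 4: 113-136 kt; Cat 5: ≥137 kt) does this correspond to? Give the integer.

ΔP = 1009 − 924 = 85 mb.
V ≈ 5.91 × 85^0.618 = 5.91 × 15.57 ≈ 92 kt.
92 kt falls in the Category 2 band.

2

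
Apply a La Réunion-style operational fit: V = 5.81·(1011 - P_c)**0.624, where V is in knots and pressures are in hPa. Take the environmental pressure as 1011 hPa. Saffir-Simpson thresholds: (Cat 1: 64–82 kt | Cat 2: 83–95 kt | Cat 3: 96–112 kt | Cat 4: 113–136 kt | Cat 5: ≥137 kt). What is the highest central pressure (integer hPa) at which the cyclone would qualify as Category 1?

Category 1 begins at V = 64 kt.
Required ΔP = (64/5.81)^(1/0.624) = 11.015^1.603 ≈ 46.76 hPa.
P_c ≤ 1011 − 46.76 = 964.24, so the highest integer P_c is 964 hPa.

964 hPa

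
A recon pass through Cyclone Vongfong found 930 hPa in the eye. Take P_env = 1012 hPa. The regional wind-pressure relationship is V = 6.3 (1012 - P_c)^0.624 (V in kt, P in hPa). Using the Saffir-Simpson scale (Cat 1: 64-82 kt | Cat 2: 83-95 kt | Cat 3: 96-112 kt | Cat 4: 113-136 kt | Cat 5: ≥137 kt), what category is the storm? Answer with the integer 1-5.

ΔP = 1012 − 930 = 82 hPa.
V ≈ 6.3 × 82^0.624 = 6.3 × 15.64 ≈ 99 kt.
99 kt falls in the Category 3 band.

3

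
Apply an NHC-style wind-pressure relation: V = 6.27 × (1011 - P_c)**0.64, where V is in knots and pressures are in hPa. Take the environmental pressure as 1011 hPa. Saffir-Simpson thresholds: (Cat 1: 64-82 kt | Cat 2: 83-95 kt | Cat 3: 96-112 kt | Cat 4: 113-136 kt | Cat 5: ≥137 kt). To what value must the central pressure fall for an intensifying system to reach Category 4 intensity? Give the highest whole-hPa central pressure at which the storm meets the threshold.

Category 4 begins at V = 113 kt.
Required ΔP = (113/6.27)^(1/0.64) = 18.022^1.562 ≈ 91.67 hPa.
P_c ≤ 1011 − 91.67 = 919.33, so the highest integer P_c is 919 hPa.

919 hPa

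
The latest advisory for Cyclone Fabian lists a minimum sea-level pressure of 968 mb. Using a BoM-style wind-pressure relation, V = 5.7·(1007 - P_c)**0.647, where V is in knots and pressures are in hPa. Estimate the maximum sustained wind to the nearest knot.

ΔP = 1007 − 968 = 39 mb.
39^0.647 ≈ 10.701.
V ≈ 5.7 × 10.701 ≈ 61.0 kt.

61 kt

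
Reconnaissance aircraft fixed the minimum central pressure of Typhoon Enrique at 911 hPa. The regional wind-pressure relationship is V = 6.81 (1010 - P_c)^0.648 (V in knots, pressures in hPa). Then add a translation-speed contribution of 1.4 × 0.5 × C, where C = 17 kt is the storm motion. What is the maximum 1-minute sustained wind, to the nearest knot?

ΔP = 1010 − 911 = 99 hPa.
99^0.648 ≈ 19.641.
V ≈ 6.81 × 19.641 ≈ 133.8 kt.
Translation term: 1.4 × 0.5 × 17 = 11.9 kt.
Corrected V ≈ 145.7 kt → 146 kt.

146 kt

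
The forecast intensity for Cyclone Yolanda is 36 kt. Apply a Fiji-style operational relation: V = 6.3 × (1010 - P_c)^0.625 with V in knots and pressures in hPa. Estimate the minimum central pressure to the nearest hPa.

ΔP = (V / 6.3)^(1/0.625) = (36/6.3)^1.600.
36/6.3 = 5.714; 5.714^1.600 ≈ 16.26 hPa.
P_c = 1010 − 16.26 = 993.74 ≈ 994 hPa.

994 hPa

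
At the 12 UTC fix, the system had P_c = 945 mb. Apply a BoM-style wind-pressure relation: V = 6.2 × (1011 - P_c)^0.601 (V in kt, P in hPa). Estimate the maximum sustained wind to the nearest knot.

77 kt

ΔP = 1011 − 945 = 66 mb.
66^0.601 ≈ 12.404.
V ≈ 6.2 × 12.404 ≈ 76.9 kt.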